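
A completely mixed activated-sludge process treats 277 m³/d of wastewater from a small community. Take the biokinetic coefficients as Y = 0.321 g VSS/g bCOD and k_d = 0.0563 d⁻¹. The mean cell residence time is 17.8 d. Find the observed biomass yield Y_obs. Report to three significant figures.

Y_obs ≈ 0.160 g VSS/g bCOD

The observed yield is Y_obs = Y/(1 + k_d·θ_c) = 0.321 / (1 + 0.0563 × 17.8) = 0.321 / 2.002 = 0.1603 g VSS per g bCOD removed.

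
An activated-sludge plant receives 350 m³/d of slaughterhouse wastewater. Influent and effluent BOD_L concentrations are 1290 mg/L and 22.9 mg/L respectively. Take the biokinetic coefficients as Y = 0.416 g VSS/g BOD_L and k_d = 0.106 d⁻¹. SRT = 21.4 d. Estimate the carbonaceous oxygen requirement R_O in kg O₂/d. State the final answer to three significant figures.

Observed yield with endogenous decay: Y_obs = Y / (1 + k_d·θ_c) = 0.416 / (1 + 0.106 × 21.4) = 0.416 / 3.268 = 0.1273 g VSS/g BOD_L.
Q·(S₀ − S) = 350 × (1290 − 22.9) × 10⁻³ = 443.5 kg/d removed.
Net sludge production P_X = 0.1273 × 443.5 = 56.45 kg VSS/d.
Carbonaceous O₂ demand = substrate oxidised − cell-mass equivalent = 443.5 − 1.42 × 56.45 = 363.3 kg O₂/d.

R_O ≈ 363 kg O₂/d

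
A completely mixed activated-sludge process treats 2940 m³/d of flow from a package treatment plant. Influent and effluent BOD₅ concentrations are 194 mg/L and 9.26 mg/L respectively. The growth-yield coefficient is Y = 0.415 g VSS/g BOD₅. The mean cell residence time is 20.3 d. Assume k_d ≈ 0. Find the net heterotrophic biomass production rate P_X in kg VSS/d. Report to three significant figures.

No decay correction is needed, so Y_obs = Y = 0.415.
Q·(S₀ − S) = 2940 × (194 − 9.26) × 10⁻³ = 543.1 kg/d removed.
Net biomass production P_X = Y_obs × Q·(S₀ − S) = 0.4150 × 543.1 = 225.4 kg VSS/d.

P_X ≈ 225 kg VSS/d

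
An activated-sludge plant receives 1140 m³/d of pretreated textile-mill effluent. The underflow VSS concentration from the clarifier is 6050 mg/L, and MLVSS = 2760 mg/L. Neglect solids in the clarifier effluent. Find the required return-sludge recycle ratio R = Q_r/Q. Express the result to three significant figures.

R ≈ 0.839

R = Q_r/Q = X/(X_r − X) = 2760 / (6050 − 2760) = 0.8389.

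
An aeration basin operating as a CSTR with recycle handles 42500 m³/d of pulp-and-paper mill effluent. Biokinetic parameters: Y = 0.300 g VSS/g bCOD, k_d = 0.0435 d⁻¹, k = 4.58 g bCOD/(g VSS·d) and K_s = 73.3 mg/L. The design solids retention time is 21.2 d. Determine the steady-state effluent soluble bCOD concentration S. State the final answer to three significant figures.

Effluent substrate depends only on kinetics and SRT: S = K_s(1 + k_d θ_c) / [θ_c(Yk − k_d) − 1] = 73.3 × (1 + 0.0435 × 21.2) / [21.2 × (0.300 × 4.58 − 0.0435) − 1] = 140.9 / 27.21 = 5.179 mg/L.

S ≈ 5.18 mg/L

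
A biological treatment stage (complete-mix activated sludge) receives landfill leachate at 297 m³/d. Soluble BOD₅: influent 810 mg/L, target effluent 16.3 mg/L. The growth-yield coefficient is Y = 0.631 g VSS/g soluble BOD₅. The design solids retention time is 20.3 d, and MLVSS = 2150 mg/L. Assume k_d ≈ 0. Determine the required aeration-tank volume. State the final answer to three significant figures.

V ≈ 1400 m³

V·X = Y·Q·ΔS·θ_c gives V = 0.631 × 297 × (810 − 16.3) × 20.3 / 2150 = 1404 m³.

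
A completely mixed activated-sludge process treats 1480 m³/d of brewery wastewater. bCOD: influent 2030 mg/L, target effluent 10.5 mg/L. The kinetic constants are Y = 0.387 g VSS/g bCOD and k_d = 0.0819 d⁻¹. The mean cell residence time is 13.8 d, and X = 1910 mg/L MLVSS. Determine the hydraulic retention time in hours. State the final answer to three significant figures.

τ ≈ 63.6 h

Steady-state biomass mass balance: V·X·(1 + k_d·θ_c) = Y·Q·(S₀ − S)·θ_c, so V = 0.387 × 1480 × (2030 − 10.5) × 13.8 / [1910 × (1 + 0.0819 × 13.8)] = 1.6×10^7 / 4069 = 3923 m³.
Hydraulic retention time τ = V/Q = 3923 / 1480 = 2.651 d = 63.62 h.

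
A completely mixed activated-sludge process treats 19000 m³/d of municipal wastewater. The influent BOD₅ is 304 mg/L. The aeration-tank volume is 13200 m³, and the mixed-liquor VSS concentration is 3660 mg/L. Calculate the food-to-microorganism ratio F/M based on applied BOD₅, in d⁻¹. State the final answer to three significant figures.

F/M = applied load / biomass = Q·S₀/(V·X) = 19000 × 304 / (13200 × 3660) = 0.1196 d⁻¹.

F/M ≈ 0.120 d⁻¹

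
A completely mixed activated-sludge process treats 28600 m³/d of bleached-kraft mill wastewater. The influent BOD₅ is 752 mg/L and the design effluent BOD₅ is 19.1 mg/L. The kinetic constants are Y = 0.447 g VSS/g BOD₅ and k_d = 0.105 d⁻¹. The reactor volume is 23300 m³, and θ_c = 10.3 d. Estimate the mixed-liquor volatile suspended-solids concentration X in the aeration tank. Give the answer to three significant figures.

From V·X·(1 + k_d·θ_c) = Y·Q·(S₀ − S)·θ_c: X = 0.447 × 28600 × (752 − 19.1) × 10.3 / [23300 × (1 + 0.105 × 10.3)] = 1990 mg/L.

X ≈ 1990 mg/L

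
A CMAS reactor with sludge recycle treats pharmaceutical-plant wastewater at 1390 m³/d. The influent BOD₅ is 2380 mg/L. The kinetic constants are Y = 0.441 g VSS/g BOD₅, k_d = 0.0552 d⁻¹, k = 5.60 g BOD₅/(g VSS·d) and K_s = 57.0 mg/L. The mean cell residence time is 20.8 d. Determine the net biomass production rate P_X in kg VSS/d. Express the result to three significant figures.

For a completely mixed reactor with recycle the Lawrence–McCarty relation gives S = K_s·(1 + k_d·θ_c) / [θ_c·(Y·k − k_d) − 1] = 57.0 × (1 + 0.0552 × 20.8) / [20.8 × (0.441 × 5.60 − 0.0552) − 1] = 122.4 / 49.22 = 2.488 mg/L.
Correct the yield for decay: Y_obs = Y/(1 + k_d θ_c) = 0.441 / (1 + 0.0552 × 20.8) = 0.441 / 2.148 = 0.2053.
ΔS = 2380 − 2.49 = 2378 mg/L, so the substrate removal rate is 1390 × 2378/1000 = 3305 kg BOD₅/d.
So the net sludge growth is P_X = 0.2053 × 3305 = 678.4 kg VSS/d.

P_X ≈ 678 kg VSS/d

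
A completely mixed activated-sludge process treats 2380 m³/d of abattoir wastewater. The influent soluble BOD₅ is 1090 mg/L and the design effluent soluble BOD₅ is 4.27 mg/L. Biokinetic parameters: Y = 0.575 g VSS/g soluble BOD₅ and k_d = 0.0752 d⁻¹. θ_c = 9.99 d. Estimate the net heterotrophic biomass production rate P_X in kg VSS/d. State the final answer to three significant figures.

Correct the yield for decay: Y_obs = Y/(1 + k_d θ_c) = 0.575 / (1 + 0.0752 × 9.99) = 0.575 / 1.751 = 0.3283.
Q·(S₀ − S) = 2380 × (1090 − 4.27) × 10⁻³ = 2584 kg/d removed.
Net biomass production P_X = Y_obs × Q·(S₀ − S) = 0.3283 × 2584 = 848.4 kg VSS/d.

P_X ≈ 848 kg VSS/d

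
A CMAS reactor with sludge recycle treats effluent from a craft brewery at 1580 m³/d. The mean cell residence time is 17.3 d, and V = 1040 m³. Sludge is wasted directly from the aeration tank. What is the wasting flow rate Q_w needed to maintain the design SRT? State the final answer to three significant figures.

Q_w ≈ 60.1 m³/d

With mixed-liquor wasting, θ_c = V/Q_w, so Q_w = V/θ_c = 1040/17.3 = 60.12 m³/d.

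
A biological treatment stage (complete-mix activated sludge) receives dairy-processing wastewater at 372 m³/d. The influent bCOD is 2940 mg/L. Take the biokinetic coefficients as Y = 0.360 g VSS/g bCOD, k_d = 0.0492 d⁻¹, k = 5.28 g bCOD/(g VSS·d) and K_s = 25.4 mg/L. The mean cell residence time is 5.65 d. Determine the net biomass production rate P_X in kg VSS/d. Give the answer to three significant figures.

P_X ≈ 308 kg VSS/d

Effluent substrate depends only on kinetics and SRT: S = K_s(1 + k_d θ_c) / [θ_c(Yk − k_d) − 1] = 25.4 × (1 + 0.0492 × 5.65) / [5.65 × (0.360 × 5.28 − 0.0492) − 1] = 32.46 / 9.462 = 3.431 mg/L.
The observed yield is Y_obs = Y/(1 + k_d·θ_c) = 0.360 / (1 + 0.0492 × 5.65) = 0.360 / 1.278 = 0.2817 g VSS per g bCOD removed.
Mass of bCOD removed per day: Q(S₀ − S) = 372 × 2937 g/m³ = 1092 kg/d.
P_X = Y_obs · Q(S₀ − S) = 0.2817 × 1092 = 307.7 kg VSS/d.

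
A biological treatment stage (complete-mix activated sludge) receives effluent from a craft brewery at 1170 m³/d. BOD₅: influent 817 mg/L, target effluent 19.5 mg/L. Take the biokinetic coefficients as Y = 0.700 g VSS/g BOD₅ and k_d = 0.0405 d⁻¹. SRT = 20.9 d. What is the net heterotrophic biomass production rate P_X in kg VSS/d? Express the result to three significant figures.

Observed yield with endogenous decay: Y_obs = Y / (1 + k_d·θ_c) = 0.700 / (1 + 0.0405 × 20.9) = 0.700 / 1.846 = 0.3791 g VSS/g BOD₅.
Substrate removed = Q·(S₀ − S) = 1170 m³/d × (817 − 19.5) g/m³ = 9.33×10^5 g/d = 933.1 kg/d.
P_X = Y_obs · Q(S₀ − S) = 0.3791 × 933.1 = 353.7 kg VSS/d.

P_X ≈ 354 kg VSS/d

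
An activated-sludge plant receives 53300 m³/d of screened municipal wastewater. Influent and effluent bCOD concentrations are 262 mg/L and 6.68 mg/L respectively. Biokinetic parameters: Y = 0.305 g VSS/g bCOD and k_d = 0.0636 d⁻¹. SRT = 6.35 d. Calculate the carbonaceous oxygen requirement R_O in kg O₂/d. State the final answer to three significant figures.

The observed yield is Y_obs = Y/(1 + k_d·θ_c) = 0.305 / (1 + 0.0636 × 6.35) = 0.305 / 1.404 = 0.2173 g VSS per g bCOD removed.
Mass of bCOD removed per day: Q(S₀ − S) = 53300 × 255.3 g/m³ = 13609 kg/d.
P_X = Y_obs·Q·(S₀ − S) = 0.2173 × 13609 = 2957 kg VSS/d.
Carbonaceous O₂ demand = substrate oxidised − cell-mass equivalent = 13609 − 1.42 × 2957 = 9410 kg O₂/d.

R_O ≈ 9410 kg O₂/d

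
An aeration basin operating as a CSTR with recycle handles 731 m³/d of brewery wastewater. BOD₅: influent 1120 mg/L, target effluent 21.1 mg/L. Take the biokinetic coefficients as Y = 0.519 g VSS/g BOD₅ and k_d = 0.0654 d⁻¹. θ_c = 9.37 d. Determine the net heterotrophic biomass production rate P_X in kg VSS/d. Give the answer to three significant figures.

The observed yield is Y_obs = Y/(1 + k_d·θ_c) = 0.519 / (1 + 0.0654 × 9.37) = 0.519 / 1.613 = 0.3218 g VSS per g BOD₅ removed.
Q·(S₀ − S) = 731 × (1120 − 21.1) × 10⁻³ = 803.3 kg/d removed.
Net biomass production P_X = Y_obs × Q·(S₀ − S) = 0.3218 × 803.3 = 258.5 kg VSS/d.

P_X ≈ 259 kg VSS/d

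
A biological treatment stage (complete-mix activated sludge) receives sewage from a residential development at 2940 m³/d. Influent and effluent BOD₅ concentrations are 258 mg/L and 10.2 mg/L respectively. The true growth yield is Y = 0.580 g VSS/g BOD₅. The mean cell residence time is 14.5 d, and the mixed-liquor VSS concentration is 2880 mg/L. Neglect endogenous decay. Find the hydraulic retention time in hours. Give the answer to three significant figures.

With k_d = 0 the design equation reduces to V = Y Q (S₀−S) θ_c / X = 0.580 × 2940 × (258 − 10.2) × 14.5 / 2880 = 2127 m³.
Hydraulic retention time τ = V/Q = 2127 / 2940 = 0.7236 d = 17.37 h.

τ ≈ 17.4 h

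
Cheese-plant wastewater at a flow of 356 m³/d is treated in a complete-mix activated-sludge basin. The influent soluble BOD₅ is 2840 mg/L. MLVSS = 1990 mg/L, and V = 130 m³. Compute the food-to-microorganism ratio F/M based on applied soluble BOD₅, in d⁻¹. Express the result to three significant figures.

F/M = applied load / biomass = Q·S₀/(V·X) = 356 × 2840 / (130.0 × 1990) = 3.908 d⁻¹.

F/M ≈ 3.91 d⁻¹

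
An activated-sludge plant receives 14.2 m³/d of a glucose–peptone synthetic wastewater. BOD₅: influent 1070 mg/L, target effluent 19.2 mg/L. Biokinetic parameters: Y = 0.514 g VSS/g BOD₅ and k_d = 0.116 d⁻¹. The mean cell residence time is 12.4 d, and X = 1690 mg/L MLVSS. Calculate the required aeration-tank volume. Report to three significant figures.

V ≈ 23.1 m³

Rearranging the biomass balance for a CMAS with decay, V = Y·Q·ΔS·θ_c / [X·(1+k_d θ_c)] = 0.514 × 14.2 × (1070 − 19.2) × 12.4 / [1690 × (1 + 0.116 × 12.4)] = 9.51×10^4 / 4121 = 23.08 m³.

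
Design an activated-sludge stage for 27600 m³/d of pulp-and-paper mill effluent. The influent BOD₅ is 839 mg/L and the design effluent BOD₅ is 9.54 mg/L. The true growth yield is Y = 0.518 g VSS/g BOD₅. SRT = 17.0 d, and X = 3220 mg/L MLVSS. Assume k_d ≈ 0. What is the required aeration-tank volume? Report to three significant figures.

V ≈ 62600 m³

Biomass mass balance (decay neglected): V·X = Y·Q·(S₀ − S)·θ_c, so V = 0.518 × 27600 × (839 − 9.54) × 17.0 / 3220 = 62608 m³.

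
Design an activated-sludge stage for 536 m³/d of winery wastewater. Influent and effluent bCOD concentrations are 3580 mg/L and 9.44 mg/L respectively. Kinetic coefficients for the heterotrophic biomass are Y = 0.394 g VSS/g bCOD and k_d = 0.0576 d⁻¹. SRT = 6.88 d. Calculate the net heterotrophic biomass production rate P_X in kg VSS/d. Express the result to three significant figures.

Correct the yield for decay: Y_obs = Y/(1 + k_d θ_c) = 0.394 / (1 + 0.0576 × 6.88) = 0.394 / 1.396 = 0.2822.
Substrate removed = Q·(S₀ − S) = 536 m³/d × (3580 − 9.44) g/m³ = 1.91×10^6 g/d = 1914 kg/d.
P_X = Y_obs · Q(S₀ − S) = 0.2822 × 1914 = 540.0 kg VSS/d.

P_X ≈ 540 kg VSS/d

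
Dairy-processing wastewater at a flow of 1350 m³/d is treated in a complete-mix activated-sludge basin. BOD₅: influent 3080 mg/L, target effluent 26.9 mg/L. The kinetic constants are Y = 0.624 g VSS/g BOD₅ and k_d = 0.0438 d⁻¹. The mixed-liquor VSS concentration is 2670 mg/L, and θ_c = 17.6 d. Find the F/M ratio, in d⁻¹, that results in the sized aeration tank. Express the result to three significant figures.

From the SRT design equation V = Y Q (S₀−S) θ_c / [X (1 + k_d θ_c)] = 0.624 × 1350 × (3080 − 26.9) × 17.6 / [2670 × (1 + 0.0438 × 17.6)] = 4.53×10^7 / 4728 = 9574 m³.
F/M = Q·S₀ / (V·X) = 1350 × 3080 / (9574 × 2670) = 0.1627 g BOD₅·(g VSS·d)⁻¹.

F/M ≈ 0.163 d⁻¹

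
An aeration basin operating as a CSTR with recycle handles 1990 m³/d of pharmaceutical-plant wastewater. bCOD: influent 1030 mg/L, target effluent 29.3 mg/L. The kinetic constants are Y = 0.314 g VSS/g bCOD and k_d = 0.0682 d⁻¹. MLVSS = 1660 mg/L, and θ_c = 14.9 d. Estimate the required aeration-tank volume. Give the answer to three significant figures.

V ≈ 2780 m³

Rearranging the biomass balance for a CMAS with decay, V = Y·Q·ΔS·θ_c / [X·(1+k_d θ_c)] = 0.314 × 1990 × (1030 − 29.3) × 14.9 / [1660 × (1 + 0.0682 × 14.9)] = 9.32×10^6 / 3347 = 2784 m³.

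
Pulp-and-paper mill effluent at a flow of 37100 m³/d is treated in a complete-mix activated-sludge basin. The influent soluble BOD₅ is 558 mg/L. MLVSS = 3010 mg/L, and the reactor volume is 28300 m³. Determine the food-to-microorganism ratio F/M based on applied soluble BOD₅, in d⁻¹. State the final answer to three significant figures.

F/M = applied load / biomass = Q·S₀/(V·X) = 37100 × 558 / (28300 × 3010) = 0.2430 d⁻¹.

F/M ≈ 0.243 d⁻¹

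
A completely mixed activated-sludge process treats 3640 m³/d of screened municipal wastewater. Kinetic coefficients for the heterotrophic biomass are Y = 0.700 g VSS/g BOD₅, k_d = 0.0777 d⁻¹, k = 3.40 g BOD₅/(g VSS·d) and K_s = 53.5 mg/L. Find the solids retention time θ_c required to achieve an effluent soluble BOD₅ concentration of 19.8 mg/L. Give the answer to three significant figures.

From 1/θ_c = Y·k·S/(K_s + S) − k_d: Y·k·S/(K_s+S) = 0.700 × 3.40 × 19.8 / (53.5 + 19.8) = 0.6429 d⁻¹.
1/θ_c = 0.6429 − 0.0777 = 0.5652 d⁻¹, so θ_c = 1.769 d.

θ_c ≈ 1.77 d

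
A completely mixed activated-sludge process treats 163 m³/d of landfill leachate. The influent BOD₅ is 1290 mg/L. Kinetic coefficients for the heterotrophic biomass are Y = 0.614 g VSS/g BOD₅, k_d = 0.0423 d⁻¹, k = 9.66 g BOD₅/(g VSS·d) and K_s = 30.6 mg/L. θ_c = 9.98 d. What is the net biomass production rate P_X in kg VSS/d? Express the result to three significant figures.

P_X ≈ 90.7 kg VSS/d

For a completely mixed reactor with recycle the Lawrence–McCarty relation gives S = K_s·(1 + k_d·θ_c) / [θ_c·(Y·k − k_d) − 1] = 30.6 × (1 + 0.0423 × 9.98) / [9.98 × (0.614 × 9.66 − 0.0423) − 1] = 43.52 / 57.77 = 0.7533 mg/L.
Observed yield with endogenous decay: Y_obs = Y / (1 + k_d·θ_c) = 0.614 / (1 + 0.0423 × 9.98) = 0.614 / 1.422 = 0.4317 g VSS/g BOD₅.
ΔS = 1290 − 0.753 = 1289 mg/L, so the substrate removal rate is 163 × 1289/1000 = 210.1 kg BOD₅/d.
So the net sludge growth is P_X = 0.4317 × 210.1 = 90.73 kg VSS/d.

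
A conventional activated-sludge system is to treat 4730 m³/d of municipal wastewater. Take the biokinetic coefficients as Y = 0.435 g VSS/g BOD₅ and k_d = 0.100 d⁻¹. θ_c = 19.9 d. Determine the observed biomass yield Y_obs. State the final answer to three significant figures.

Y_obs ≈ 0.145 g VSS/g BOD₅

The observed yield is Y_obs = Y/(1 + k_d·θ_c) = 0.435 / (1 + 0.100 × 19.9) = 0.435 / 2.990 = 0.1455 g VSS per g BOD₅ removed.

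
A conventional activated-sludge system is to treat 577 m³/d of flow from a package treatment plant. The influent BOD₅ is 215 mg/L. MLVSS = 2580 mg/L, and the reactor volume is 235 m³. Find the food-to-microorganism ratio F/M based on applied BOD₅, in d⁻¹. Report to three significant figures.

F/M ≈ 0.205 d⁻¹

Food-to-microorganism ratio F/M = Q S₀ / (V X) = 577 × 215 / (235.0 × 2580) = 0.2046 d⁻¹.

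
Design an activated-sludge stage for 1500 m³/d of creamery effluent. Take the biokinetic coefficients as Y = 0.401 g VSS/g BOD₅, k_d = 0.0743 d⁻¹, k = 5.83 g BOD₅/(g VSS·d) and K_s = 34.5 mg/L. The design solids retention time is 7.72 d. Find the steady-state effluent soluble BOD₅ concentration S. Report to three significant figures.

S ≈ 3.30 mg/L

From the Monod/SRT balance for a CMAS, S = K_s·(1+k_d θ_c)/[θ_c·(Y k − k_d) − 1] = 34.5 × (1 + 0.0743 × 7.72) / [7.72 × (0.401 × 5.83 − 0.0743) − 1] = 54.29 / 16.47 = 3.295 mg/L.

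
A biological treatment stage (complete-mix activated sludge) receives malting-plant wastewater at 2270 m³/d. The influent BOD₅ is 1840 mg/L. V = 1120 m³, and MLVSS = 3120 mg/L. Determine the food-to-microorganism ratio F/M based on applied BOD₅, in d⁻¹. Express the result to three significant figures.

F/M = Q·S₀ / (V·X) = 2270 × 1840 / (1120 × 3120) = 1.195 g BOD₅·(g VSS·d)⁻¹.

F/M ≈ 1.20 d⁻¹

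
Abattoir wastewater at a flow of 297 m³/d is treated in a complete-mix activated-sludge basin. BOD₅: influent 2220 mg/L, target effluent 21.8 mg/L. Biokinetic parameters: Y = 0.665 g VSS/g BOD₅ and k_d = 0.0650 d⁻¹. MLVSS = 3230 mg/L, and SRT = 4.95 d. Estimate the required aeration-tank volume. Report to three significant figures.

V ≈ 503 m³

From the SRT design equation V = Y Q (S₀−S) θ_c / [X (1 + k_d θ_c)] = 0.665 × 297 × (2220 − 21.8) × 4.95 / [3230 × (1 + 0.0650 × 4.95)] = 2.15×10^6 / 4269 = 503.4 m³.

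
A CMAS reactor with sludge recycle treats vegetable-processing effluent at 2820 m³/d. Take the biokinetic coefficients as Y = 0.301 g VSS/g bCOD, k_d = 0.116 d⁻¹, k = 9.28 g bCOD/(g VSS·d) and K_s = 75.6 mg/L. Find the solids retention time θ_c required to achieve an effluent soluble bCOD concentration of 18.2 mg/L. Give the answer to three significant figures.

θ_c ≈ 2.35 d

At the target effluent, Y k S/(K_s+S) = 0.301×9.28×18.2/93.80 = 0.5420 d⁻¹.
1/θ_c = 0.5420 − 0.116 = 0.4260 d⁻¹, so θ_c = 2.348 d.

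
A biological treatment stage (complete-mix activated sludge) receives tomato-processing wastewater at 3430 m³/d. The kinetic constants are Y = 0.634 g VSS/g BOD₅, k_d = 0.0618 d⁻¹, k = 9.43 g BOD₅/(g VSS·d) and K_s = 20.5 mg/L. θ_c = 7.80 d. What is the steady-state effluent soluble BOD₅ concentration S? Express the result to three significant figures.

For a completely mixed reactor with recycle the Lawrence–McCarty relation gives S = K_s·(1 + k_d·θ_c) / [θ_c·(Y·k − k_d) − 1] = 20.5 × (1 + 0.0618 × 7.80) / [7.80 × (0.634 × 9.43 − 0.0618) − 1] = 30.38 / 45.15 = 0.6729 mg/L.

S ≈ 0.673 mg/L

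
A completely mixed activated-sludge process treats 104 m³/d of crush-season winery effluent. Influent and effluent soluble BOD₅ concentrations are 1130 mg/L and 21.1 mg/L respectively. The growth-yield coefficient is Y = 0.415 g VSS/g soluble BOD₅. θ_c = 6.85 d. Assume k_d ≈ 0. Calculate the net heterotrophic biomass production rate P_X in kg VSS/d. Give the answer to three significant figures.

P_X ≈ 47.9 kg VSS/d

No decay correction is needed, so Y_obs = Y = 0.415.
Mass of soluble BOD₅ removed per day: Q(S₀ − S) = 104 × 1109 g/m³ = 115.3 kg/d.
P_X = Y_obs · Q(S₀ − S) = 0.4150 × 115.3 = 47.86 kg VSS/d.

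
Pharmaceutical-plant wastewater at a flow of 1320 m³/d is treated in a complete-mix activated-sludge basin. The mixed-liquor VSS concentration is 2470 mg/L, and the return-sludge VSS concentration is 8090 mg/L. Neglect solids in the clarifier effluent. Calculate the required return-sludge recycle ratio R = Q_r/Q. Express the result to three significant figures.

R ≈ 0.440

R = Q_r/Q = X/(X_r − X) = 2470 / (8090 − 2470) = 0.4395.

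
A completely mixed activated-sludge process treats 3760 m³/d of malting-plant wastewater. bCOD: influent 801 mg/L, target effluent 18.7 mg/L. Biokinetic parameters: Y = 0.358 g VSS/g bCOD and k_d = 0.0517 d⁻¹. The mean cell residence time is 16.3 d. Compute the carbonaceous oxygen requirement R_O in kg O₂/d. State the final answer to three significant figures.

Correct the yield for decay: Y_obs = Y/(1 + k_d θ_c) = 0.358 / (1 + 0.0517 × 16.3) = 0.358 / 1.843 = 0.1943.
Substrate removed = Q·(S₀ − S) = 3760 m³/d × (801 − 18.7) g/m³ = 2.94×10^6 g/d = 2941 kg/d.
Net sludge production P_X = 0.1943 × 2941 = 571.5 kg VSS/d.
Carbonaceous O₂ demand = substrate oxidised − cell-mass equivalent = 2941 − 1.42 × 571.5 = 2130 kg O₂/d.

R_O ≈ 2130 kg O₂/d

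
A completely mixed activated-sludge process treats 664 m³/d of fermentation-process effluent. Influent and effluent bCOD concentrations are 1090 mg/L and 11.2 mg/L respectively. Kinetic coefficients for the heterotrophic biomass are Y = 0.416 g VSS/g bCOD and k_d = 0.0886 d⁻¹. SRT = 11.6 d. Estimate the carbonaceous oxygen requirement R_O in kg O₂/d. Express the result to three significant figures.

Correct the yield for decay: Y_obs = Y/(1 + k_d θ_c) = 0.416 / (1 + 0.0886 × 11.6) = 0.416 / 2.028 = 0.2052.
Q·(S₀ − S) = 664 × (1090 − 11.2) × 10⁻³ = 716.3 kg/d removed.
Net sludge production P_X = 0.2052 × 716.3 = 147.0 kg VSS/d.
R_O = Q·(S₀ − S) − 1.42·P_X = 716.3 − 1.42 × 147.0 = 507.6 kg O₂/d.

R_O ≈ 508 kg O₂/d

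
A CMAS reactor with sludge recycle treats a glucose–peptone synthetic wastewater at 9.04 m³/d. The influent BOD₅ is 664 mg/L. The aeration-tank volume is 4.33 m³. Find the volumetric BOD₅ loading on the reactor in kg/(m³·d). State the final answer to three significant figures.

L_v ≈ 1.39 kg BOD₅/(m³·d)

L_v = Q S₀ / V = 9.04 × 664 × 10⁻³ / 4.330 = 1.386 kg/(m³·d).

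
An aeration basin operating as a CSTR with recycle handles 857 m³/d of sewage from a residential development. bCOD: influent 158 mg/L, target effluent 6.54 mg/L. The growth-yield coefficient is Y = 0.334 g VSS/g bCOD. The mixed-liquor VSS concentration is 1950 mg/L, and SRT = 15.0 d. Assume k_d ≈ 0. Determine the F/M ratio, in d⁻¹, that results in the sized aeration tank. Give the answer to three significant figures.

With k_d = 0 the design equation reduces to V = Y Q (S₀−S) θ_c / X = 0.334 × 857 × (158 − 6.54) × 15.0 / 1950 = 333.5 m³.
Food-to-microorganism ratio F/M = Q S₀ / (V X) = 857 × 158 / (333.5 × 1950) = 0.2082 d⁻¹.

F/M ≈ 0.208 d⁻¹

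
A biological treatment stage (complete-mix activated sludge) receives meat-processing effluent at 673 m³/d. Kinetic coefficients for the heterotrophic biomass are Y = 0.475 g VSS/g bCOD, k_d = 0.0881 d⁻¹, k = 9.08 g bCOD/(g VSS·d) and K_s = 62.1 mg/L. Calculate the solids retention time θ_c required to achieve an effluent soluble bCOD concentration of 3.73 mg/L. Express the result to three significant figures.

Specific growth rate at S = 3.73 mg/L: μ = YkS/(K_s+S) = 0.475·9.08·3.73/(62.1+3.73) = 0.2444 d⁻¹.
Then 1/θ_c = μ − k_d = 0.2444 − 0.0881 = 0.1563 d⁻¹, giving θ_c = 6.399 d.

θ_c ≈ 6.40 d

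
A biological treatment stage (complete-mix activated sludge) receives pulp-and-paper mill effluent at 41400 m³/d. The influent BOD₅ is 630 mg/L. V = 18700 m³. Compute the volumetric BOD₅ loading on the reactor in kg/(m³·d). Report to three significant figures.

Volumetric loading L_v = Q·S₀ / V = 41400 × 630 g/m³ / 18700 m³ = 1395 g/(m³·d) = 1.395 kg BOD₅/(m³·d).

L_v ≈ 1.39 kg BOD₅/(m³·d)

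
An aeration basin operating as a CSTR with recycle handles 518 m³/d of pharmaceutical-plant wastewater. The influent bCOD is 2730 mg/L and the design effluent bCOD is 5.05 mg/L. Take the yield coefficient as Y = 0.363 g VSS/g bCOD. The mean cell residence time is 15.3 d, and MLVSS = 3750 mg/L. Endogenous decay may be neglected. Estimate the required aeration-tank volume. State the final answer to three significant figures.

V ≈ 2090 m³

With k_d = 0 the design equation reduces to V = Y Q (S₀−S) θ_c / X = 0.363 × 518 × (2730 − 5.05) × 15.3 / 3750 = 2091 m³.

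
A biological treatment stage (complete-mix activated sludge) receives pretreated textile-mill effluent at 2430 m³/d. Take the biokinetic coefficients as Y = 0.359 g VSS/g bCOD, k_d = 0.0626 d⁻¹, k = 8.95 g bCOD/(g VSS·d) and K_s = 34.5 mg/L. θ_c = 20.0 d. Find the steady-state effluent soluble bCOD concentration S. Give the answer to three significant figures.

Effluent substrate depends only on kinetics and SRT: S = K_s(1 + k_d θ_c) / [θ_c(Yk − k_d) − 1] = 34.5 × (1 + 0.0626 × 20.0) / [20.0 × (0.359 × 8.95 − 0.0626) − 1] = 77.69 / 62.01 = 1.253 mg/L.

S ≈ 1.25 mg/L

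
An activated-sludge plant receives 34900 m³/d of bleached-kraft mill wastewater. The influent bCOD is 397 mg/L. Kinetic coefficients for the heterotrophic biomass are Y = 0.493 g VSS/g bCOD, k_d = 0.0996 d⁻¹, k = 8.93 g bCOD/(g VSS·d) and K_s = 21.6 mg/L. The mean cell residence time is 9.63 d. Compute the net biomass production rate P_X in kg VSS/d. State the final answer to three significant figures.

P_X ≈ 3480 kg VSS/d

Effluent substrate depends only on kinetics and SRT: S = K_s(1 + k_d θ_c) / [θ_c(Yk − k_d) − 1] = 21.6 × (1 + 0.0996 × 9.63) / [9.63 × (0.493 × 8.93 − 0.0996) − 1] = 42.32 / 40.44 = 1.047 mg/L.
The observed yield is Y_obs = Y/(1 + k_d·θ_c) = 0.493 / (1 + 0.0996 × 9.63) = 0.493 / 1.959 = 0.2516 g VSS per g bCOD removed.
Q·(S₀ − S) = 34900 × (397 − 1.05) × 10⁻³ = 13819 kg/d removed.
P_X = Y_obs · Q(S₀ − S) = 0.2516 × 13819 = 3477 kg VSS/d.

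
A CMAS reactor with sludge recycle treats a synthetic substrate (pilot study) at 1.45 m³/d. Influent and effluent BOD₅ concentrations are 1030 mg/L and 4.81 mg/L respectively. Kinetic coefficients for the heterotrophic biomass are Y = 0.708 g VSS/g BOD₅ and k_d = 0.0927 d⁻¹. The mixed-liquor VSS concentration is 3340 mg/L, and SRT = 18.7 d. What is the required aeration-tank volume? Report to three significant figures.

V ≈ 2.16 m³

Rearranging the biomass balance for a CMAS with decay, V = Y·Q·ΔS·θ_c / [X·(1+k_d θ_c)] = 0.708 × 1.45 × (1030 − 4.81) × 18.7 / [3340 × (1 + 0.0927 × 18.7)] = 1.97×10^4 / 9130 = 2.156 m³.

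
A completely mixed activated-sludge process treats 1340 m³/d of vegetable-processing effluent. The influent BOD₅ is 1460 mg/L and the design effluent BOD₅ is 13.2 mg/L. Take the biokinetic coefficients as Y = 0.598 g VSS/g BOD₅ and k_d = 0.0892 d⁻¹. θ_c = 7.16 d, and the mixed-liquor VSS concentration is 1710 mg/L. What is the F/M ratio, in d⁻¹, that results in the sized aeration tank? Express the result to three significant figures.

F/M ≈ 0.386 d⁻¹

Rearranging the biomass balance for a CMAS with decay, V = Y·Q·ΔS·θ_c / [X·(1+k_d θ_c)] = 0.598 × 1340 × (1460 − 13.2) × 7.16 / [1710 × (1 + 0.0892 × 7.16)] = 8.3×10^6 / 2802 = 2962 m³.
Food-to-microorganism ratio F/M = Q S₀ / (V X) = 1340 × 1460 / (2962 × 1710) = 0.3862 d⁻¹.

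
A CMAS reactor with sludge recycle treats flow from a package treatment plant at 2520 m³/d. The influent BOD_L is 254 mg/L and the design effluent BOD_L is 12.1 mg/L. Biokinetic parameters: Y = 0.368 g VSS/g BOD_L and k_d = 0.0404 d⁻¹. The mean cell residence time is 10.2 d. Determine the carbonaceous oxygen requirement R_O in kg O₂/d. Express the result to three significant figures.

The observed yield is Y_obs = Y/(1 + k_d·θ_c) = 0.368 / (1 + 0.0404 × 10.2) = 0.368 / 1.412 = 0.2606 g VSS per g BOD_L removed.
ΔS = 254 − 12.1 = 241.9 mg/L, so the substrate removal rate is 2520 × 241.9/1000 = 609.6 kg BOD_L/d.
Net sludge production P_X = 0.2606 × 609.6 = 158.9 kg VSS/d.
R_O = Q·(S₀ − S) − 1.42·P_X = 609.6 − 1.42 × 158.9 = 384.0 kg O₂/d.

R_O ≈ 384 kg O₂/d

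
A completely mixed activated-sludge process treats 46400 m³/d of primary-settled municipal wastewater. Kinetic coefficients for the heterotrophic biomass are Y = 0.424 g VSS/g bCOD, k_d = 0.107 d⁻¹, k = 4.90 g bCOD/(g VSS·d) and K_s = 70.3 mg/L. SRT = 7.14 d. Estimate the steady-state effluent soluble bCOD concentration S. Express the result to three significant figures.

For a completely mixed reactor with recycle the Lawrence–McCarty relation gives S = K_s·(1 + k_d·θ_c) / [θ_c·(Y·k − k_d) − 1] = 70.3 × (1 + 0.107 × 7.14) / [7.14 × (0.424 × 4.90 − 0.107) − 1] = 124.0 / 13.07 = 9.488 mg/L.

S ≈ 9.49 mg/L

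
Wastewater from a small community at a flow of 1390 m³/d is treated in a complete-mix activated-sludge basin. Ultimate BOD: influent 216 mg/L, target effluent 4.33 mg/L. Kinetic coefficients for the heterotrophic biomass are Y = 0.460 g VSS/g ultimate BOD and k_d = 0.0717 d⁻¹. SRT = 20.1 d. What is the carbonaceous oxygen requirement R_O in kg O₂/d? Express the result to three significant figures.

Observed yield with endogenous decay: Y_obs = Y / (1 + k_d·θ_c) = 0.460 / (1 + 0.0717 × 20.1) = 0.460 / 2.441 = 0.1884 g VSS/g ultimate BOD.
Q·(S₀ − S) = 1390 × (216 − 4.33) × 10⁻³ = 294.2 kg/d removed.
Net sludge production P_X = 0.1884 × 294.2 = 55.44 kg VSS/d.
Carbonaceous O₂ demand = substrate oxidised − cell-mass equivalent = 294.2 − 1.42 × 55.44 = 215.5 kg O₂/d.

R_O ≈ 215 kg O₂/d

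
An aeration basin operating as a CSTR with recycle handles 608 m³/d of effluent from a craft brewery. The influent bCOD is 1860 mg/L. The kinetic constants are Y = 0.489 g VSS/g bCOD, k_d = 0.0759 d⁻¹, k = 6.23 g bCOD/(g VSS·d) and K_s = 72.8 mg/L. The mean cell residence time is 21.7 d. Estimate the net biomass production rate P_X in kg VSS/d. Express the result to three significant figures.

P_X ≈ 209 kg VSS/d

From the Monod/SRT balance for a CMAS, S = K_s·(1+k_d θ_c)/[θ_c·(Y k − k_d) − 1] = 72.8 × (1 + 0.0759 × 21.7) / [21.7 × (0.489 × 6.23 − 0.0759) − 1] = 192.7 / 63.46 = 3.037 mg/L.
Observed yield with endogenous decay: Y_obs = Y / (1 + k_d·θ_c) = 0.489 / (1 + 0.0759 × 21.7) = 0.489 / 2.647 = 0.1847 g VSS/g bCOD.
Mass of bCOD removed per day: Q(S₀ − S) = 608 × 1857 g/m³ = 1129 kg/d.
Biomass produced: P_X = Y_obs·Q·ΔS = 0.1847 × 1129 ≈ 208.6 kg VSS/d.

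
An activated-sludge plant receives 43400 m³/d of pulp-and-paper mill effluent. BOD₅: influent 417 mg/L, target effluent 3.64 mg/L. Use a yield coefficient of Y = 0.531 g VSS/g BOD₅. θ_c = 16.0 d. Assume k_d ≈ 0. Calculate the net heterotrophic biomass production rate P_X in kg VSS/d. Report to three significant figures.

P_X ≈ 9530 kg VSS/d

No decay correction is needed, so Y_obs = Y = 0.531.
Substrate removed = Q·(S₀ − S) = 43400 m³/d × (417 − 3.64) g/m³ = 1.79×10^7 g/d = 17940 kg/d.
So the net sludge growth is P_X = 0.5310 × 17940 = 9526 kg VSS/d.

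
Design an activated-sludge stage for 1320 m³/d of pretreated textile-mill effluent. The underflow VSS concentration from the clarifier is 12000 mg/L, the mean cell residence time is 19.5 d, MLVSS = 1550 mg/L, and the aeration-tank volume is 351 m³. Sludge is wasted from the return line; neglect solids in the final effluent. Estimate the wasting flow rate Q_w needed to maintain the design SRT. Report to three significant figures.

θ_c = V·X/(Q_w·X_r) when wasting from the recycle, so Q_w = V·X/(θ_c·X_r) = 351.0 × 1550 / (19.5 × 12000) = 2.325 m³/d.

Q_w ≈ 2.33 m³/d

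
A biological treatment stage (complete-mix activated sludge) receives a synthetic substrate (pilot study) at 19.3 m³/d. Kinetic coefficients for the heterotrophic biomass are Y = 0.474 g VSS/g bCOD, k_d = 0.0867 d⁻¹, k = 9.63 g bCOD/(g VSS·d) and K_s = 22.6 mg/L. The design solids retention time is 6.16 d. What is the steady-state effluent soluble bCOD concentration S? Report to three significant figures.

From the Monod/SRT balance for a CMAS, S = K_s·(1+k_d θ_c)/[θ_c·(Y k − k_d) − 1] = 22.6 × (1 + 0.0867 × 6.16) / [6.16 × (0.474 × 9.63 − 0.0867) − 1] = 34.67 / 26.58 = 1.304 mg/L.

S ≈ 1.30 mg/L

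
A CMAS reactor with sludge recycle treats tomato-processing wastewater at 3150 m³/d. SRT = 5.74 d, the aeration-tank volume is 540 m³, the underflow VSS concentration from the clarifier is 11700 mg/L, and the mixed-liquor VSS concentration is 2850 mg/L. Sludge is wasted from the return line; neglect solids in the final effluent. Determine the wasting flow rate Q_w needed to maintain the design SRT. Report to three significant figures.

Q_w ≈ 22.9 m³/d

θ_c = V·X/(Q_w·X_r) when wasting from the recycle, so Q_w = V·X/(θ_c·X_r) = 540.0 × 2850 / (5.74 × 11700) = 22.92 m³/d.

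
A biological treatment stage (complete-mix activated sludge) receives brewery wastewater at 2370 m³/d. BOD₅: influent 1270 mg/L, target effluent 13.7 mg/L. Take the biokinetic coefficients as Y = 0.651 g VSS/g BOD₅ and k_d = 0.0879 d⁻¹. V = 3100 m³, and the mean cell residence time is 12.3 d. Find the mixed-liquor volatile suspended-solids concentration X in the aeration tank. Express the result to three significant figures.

X = Y·Q·ΔS·θ_c / [V·(1 + k_d θ_c)] = 0.651 × 2370 × (1270 − 13.7) × 12.3 / [3100 × (1 + 0.0879 × 12.3)] = 3695 mg/L.

X ≈ 3700 mg/L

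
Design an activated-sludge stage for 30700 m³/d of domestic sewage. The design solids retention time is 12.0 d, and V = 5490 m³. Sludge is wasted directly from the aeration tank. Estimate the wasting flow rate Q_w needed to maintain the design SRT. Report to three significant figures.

For wasting at MLVSS concentration, Q_w = V/θ_c = 5490/12.0 = 457.5 m³/d.

Q_w ≈ 458 m³/d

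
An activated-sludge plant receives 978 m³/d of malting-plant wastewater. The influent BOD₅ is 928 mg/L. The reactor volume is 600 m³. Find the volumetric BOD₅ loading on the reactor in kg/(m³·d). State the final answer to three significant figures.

L_v ≈ 1.51 kg BOD₅/(m³·d)

L_v = Q S₀ / V = 978 × 928 × 10⁻³ / 600.0 = 1.513 kg/(m³·d).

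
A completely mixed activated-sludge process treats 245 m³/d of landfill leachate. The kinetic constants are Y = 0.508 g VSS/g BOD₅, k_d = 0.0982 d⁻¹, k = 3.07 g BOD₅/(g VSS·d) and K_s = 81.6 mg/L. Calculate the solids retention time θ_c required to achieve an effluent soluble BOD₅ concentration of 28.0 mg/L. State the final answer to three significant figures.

θ_c ≈ 3.33 d

At the target effluent, Y k S/(K_s+S) = 0.508×3.07×28.0/109.6 = 0.3984 d⁻¹.
1/θ_c = 0.3984 − 0.0982 = 0.3002 d⁻¹, so θ_c = 3.331 d.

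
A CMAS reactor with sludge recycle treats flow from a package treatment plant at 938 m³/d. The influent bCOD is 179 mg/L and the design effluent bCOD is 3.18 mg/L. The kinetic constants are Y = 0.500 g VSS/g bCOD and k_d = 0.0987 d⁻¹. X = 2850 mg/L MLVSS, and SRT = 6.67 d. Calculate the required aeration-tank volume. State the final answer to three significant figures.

V ≈ 116 m³

Rearranging the biomass balance for a CMAS with decay, V = Y·Q·ΔS·θ_c / [X·(1+k_d θ_c)] = 0.500 × 938 × (179 − 3.18) × 6.67 / [2850 × (1 + 0.0987 × 6.67)] = 5.5×10^5 / 4726 = 116.4 m³.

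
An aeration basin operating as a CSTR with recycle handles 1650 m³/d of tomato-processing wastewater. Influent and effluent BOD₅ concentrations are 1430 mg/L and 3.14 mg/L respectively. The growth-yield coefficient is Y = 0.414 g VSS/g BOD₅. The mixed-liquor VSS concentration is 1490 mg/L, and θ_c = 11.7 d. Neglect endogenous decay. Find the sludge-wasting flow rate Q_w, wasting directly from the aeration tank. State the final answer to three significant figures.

Q_w ≈ 654 m³/d

V·X = Y·Q·ΔS·θ_c gives V = 0.414 × 1650 × (1430 − 3.14) × 11.7 / 1490 = 7654 m³.
Wasting from the aeration tank: Q_w = V / θ_c = 7654 / 11.7 = 654.2 m³/d.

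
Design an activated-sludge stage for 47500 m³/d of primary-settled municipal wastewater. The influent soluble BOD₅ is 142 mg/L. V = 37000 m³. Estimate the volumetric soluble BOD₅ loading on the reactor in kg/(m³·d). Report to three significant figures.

Volumetric loading L_v = Q·S₀ / V = 47500 × 142 g/m³ / 37000 m³ = 182.3 g/(m³·d) = 0.1823 kg soluble BOD₅/(m³·d).

L_v ≈ 0.182 kg soluble BOD₅/(m³·d)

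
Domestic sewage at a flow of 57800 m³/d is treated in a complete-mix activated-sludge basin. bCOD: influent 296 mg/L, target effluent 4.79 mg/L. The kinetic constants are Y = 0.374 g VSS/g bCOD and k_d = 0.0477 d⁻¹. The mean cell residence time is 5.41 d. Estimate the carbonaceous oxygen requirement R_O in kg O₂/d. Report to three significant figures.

Correct the yield for decay: Y_obs = Y/(1 + k_d θ_c) = 0.374 / (1 + 0.0477 × 5.41) = 0.374 / 1.258 = 0.2973.
Substrate removed = Q·(S₀ − S) = 57800 m³/d × (296 − 4.79) g/m³ = 1.68×10^7 g/d = 16832 kg/d.
Biomass synthesised: P_X = Y_obs × 16832 = 5004 kg VSS/d.
R_O = Q·ΔS − 1.42 P_X = 16832 − 7105 = 9726 kg O₂/d.

R_O ≈ 9730 kg O₂/d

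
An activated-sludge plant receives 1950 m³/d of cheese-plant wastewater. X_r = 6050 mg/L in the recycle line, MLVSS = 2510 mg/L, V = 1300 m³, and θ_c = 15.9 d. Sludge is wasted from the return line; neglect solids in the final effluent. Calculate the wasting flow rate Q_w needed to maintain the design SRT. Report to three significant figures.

Q_w ≈ 33.9 m³/d

Q_w = (V·X)/(θ_c X_r) = 1300 × 2510 / (15.9 × 6050) = 33.92 m³/d.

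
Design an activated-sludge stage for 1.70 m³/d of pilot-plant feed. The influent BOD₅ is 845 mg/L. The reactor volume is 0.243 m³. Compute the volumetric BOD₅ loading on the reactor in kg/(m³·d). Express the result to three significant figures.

L_v ≈ 5.91 kg BOD₅/(m³·d)

Applied BOD₅ load per unit volume = Q·S₀/V = (1.70 × 845/1000)/0.2430 = 5.912 kg BOD₅·m⁻³·d⁻¹.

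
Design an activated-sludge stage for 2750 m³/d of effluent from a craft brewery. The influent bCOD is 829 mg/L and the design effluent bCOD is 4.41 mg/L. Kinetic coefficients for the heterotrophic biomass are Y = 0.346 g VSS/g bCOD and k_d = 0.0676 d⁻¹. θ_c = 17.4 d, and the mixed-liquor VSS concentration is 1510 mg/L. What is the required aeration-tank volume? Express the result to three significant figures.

V ≈ 4150 m³

Steady-state biomass mass balance: V·X·(1 + k_d·θ_c) = Y·Q·(S₀ − S)·θ_c, so V = 0.346 × 2750 × (829 − 4.41) × 17.4 / [1510 × (1 + 0.0676 × 17.4)] = 1.37×10^7 / 3286 = 4154 m³.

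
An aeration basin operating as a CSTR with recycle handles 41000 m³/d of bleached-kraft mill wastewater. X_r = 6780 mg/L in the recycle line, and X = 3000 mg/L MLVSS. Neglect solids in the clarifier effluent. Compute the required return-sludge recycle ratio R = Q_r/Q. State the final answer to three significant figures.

R ≈ 0.794

Mass balance around the secondary clarifier (neglecting effluent solids): R = X / (X_r − X) = 3000 / (6780 − 3000) = 0.7937.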